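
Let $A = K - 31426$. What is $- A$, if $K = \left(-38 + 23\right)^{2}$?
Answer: $31201$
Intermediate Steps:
$K = 225$ ($K = \left(-15\right)^{2} = 225$)
$A = -31201$ ($A = 225 - 31426 = -31201$)
$- A = \left(-1\right) \left(-31201\right) = 31201$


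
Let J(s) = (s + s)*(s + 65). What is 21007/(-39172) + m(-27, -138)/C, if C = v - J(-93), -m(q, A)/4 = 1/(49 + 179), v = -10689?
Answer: -2719287533/5070697884 ≈ -0.53627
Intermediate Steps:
J(s) = 2*s*(65 + s) (J(s) = (2*s)*(65 + s) = 2*s*(65 + s))
m(q, A) = -1/57 (m(q, A) = -4/(49 + 179) = -4/228 = -4*1/228 = -1/57)
C = -15897 (C = -10689 - 2*(-93)*(65 - 93) = -10689 - 2*(-93)*(-28) = -10689 - 1*5208 = -10689 - 5208 = -15897)
21007/(-39172) + m(-27, -138)/C = 21007/(-39172) - 1/57/(-15897) = 21007*(-1/39172) - 1/57*(-1/15897) = -3001/5596 + 1/906129 = -2719287533/5070697884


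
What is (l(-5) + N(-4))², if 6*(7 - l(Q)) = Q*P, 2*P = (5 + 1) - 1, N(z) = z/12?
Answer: 1225/16 ≈ 76.563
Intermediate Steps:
N(z) = z/12 (N(z) = z*(1/12) = z/12)
P = 5/2 (P = ((5 + 1) - 1)/2 = (6 - 1)/2 = (½)*5 = 5/2 ≈ 2.5000)
l(Q) = 7 - 5*Q/12 (l(Q) = 7 - Q*5/(6*2) = 7 - 5*Q/12)
(l(-5) + N(-4))² = ((7 - 5/12*(-5)) + (1/12)*(-4))² = ((7 + 25/12) - ⅓)² = (109/12 - ⅓)² = (35/4)² = 1225/16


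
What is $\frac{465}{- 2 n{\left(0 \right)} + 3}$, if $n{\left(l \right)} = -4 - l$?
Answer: $\frac{465}{11} \approx 42.273$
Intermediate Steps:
$\frac{465}{- 2 n{\left(0 \right)} + 3} = \frac{465}{- 2 \left(-4 - 0\right) + 3} = \frac{465}{- 2 \left(-4 + 0\right) + 3} = \frac{465}{\left(-2\right) \left(-4\right) + 3} = \frac{465}{8 + 3} = \frac{465}{11}$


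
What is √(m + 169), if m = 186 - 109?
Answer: √246 ≈ 15.684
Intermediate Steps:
m = 77
√(m + 169) = √(77 + 169) = √246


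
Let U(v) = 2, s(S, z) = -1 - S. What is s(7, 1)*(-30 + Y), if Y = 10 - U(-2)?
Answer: 176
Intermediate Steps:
Y = 8 (Y = 10 - 1*2 = 10 - 2 = 8)
s(7, 1)*(-30 + Y) = (-1 - 1*7)*(-30 + 8) = (-1 - 7)*(-22) = -8*(-22) = 176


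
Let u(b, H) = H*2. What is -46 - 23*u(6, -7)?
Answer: 276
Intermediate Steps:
u(b, H) = 2*H
-46 - 23*u(6, -7) = -46 - 46*(-7) = -46 - 23*(-14) = -46 + 322 = 276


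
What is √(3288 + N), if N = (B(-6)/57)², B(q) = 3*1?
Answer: √1186969/19 ≈ 57.341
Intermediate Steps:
B(q) = 3
N = 1/361 (N = (3/57)² = (3*(1/57))² = (1/19)² = 1/361 ≈ 0.0027701)
√(3288 + N) = √(3288 + 1/361) = √(1186969/361) = √1186969/19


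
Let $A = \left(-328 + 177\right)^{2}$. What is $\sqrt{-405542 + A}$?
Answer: $i \sqrt{382741} \approx 618.66 i$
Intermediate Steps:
$A = 22801$ ($A = \left(-151\right)^{2} = 22801$)
$\sqrt{-405542 + A} = \sqrt{-405542 + 22801} = \sqrt{-382741} = i \sqrt{382741}$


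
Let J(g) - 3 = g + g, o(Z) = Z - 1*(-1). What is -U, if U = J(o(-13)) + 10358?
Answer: -10337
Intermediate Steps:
o(Z) = 1 + Z (o(Z) = Z + 1 = 1 + Z)
J(g) = 3 + 2*g (J(g) = 3 + (g + g) = 3 + 2*g)
U = 10337 (U = (3 + 2*(1 - 13)) + 10358 = (3 + 2*(-12)) + 10358 = (3 - 24) + 10358 = -21 + 10358 = 10337)
-U = -1*10337 = -10337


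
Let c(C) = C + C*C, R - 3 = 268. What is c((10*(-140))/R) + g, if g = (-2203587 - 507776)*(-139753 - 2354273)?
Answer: 496623451204044758/73441 ≈ 6.7622e+12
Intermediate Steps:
R = 271 (R = 3 + 268 = 271)
g = 6762209817438 (g = -2711363*(-2494026) = 6762209817438)
c(C) = C + C²
c((10*(-140))/R) + g = ((10*(-140))/271)*(1 + (10*(-140))/271) + 6762209817438 = (-1400*1/271)*(1 - 1400*1/271) + 6762209817438 = -1400*(1 - 1400/271)/271 + 6762209817438 = -1400/271*(-1129/271) + 6762209817438 = 1580600/73441 + 6762209817438 = 496623451204044758/73441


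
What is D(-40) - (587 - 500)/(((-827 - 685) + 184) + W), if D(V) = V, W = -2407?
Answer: -49771/1245 ≈ -39.977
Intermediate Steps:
D(-40) - (587 - 500)/(((-827 - 685) + 184) + W) = -40 - (587 - 500)/(((-827 - 685) + 184) - 2407) = -40 - 87/((-1512 + 184) - 2407) = -40 - 87/(-1328 - 2407) = -40 - 87/(-3735) = -40 - 87*(-1)/3735 = -40 - 1*(-29/1245) = -40 + 29/1245 = -49771/1245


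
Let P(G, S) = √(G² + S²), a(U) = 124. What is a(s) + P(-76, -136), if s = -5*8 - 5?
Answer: 124 + 4*√1517 ≈ 279.79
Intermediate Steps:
s = -45 (s = -40 - 5 = -45)
a(s) + P(-76, -136) = 124 + √((-76)² + (-136)²) = 124 + √(5776 + 18496) = 124 + √24272 = 124 + 4*√1517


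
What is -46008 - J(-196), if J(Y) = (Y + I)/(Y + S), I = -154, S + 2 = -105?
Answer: -13940774/303 ≈ -46009.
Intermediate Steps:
S = -107 (S = -2 - 105 = -107)
J(Y) = (-154 + Y)/(-107 + Y) (J(Y) = (Y - 154)/(Y - 107) = (-154 + Y)/(-107 + Y))
-46008 - J(-196) = -46008 - (-154 - 196)/(-107 - 196) = -46008 - (-350)/(-303) = -46008 - (-1)*(-350)/303 = -46008 - 1*350/303 = -46008 - 350/303 = -13940774/303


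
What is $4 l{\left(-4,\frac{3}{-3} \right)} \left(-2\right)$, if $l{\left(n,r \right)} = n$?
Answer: $32$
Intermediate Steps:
$4 l{\left(-4,\frac{3}{-3} \right)} \left(-2\right) = 4 \left(-4\right) \left(-2\right) = \left(-16\right) \left(-2\right) = 32$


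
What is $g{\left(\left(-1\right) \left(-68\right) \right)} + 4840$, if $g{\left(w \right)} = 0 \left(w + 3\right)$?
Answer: $4840$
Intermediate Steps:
$g{\left(w \right)} = 0$ ($g{\left(w \right)} = 0 \left(3 + w\right) = 0$)
$g{\left(\left(-1\right) \left(-68\right) \right)} + 4840 = 0 + 4840 = 4840$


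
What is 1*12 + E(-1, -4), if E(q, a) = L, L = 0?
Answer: 12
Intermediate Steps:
E(q, a) = 0
1*12 + E(-1, -4) = 1*12 + 0 = 12 + 0 = 12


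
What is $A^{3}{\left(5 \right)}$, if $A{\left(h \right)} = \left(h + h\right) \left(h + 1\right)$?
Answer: $216000$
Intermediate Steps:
$A{\left(h \right)} = 2 h \left(1 + h\right)$
$A^{3}{\left(5 \right)} = \left(2 \cdot 5 \left(1 + 5\right)\right)^{3} = \left(2 \cdot 5 \cdot 6\right)^{3} = 60^{3} = 216000$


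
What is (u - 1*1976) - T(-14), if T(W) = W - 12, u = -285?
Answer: -2235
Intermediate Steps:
T(W) = -12 + W
(u - 1*1976) - T(-14) = (-285 - 1*1976) - (-12 - 14) = (-285 - 1976) - 1*(-26) = -2261 + 26 = -2235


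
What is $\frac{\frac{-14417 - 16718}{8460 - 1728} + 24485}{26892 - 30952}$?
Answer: $- \frac{32960377}{5466384} \approx -6.0296$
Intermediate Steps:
$\frac{\frac{-14417 - 16718}{8460 - 1728} + 24485}{26892 - 30952} = \frac{- \frac{31135}{6732} + 24485}{-4060} = \left(\left(-31135\right) \frac{1}{6732} + 24485\right) \left(- \frac{1}{4060}\right) = \left(- \frac{31135}{6732} + 24485\right) \left(- \frac{1}{4060}\right) = \frac{164801885}{6732} \left(- \frac{1}{4060}\right) = - \frac{32960377}{5466384}$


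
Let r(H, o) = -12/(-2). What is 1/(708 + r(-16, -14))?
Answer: 1/714 ≈ 0.0014006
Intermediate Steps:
r(H, o) = 6 (r(H, o) = -12*(-½) = 6)
1/(708 + r(-16, -14)) = 1/(708 + 6) = 1/714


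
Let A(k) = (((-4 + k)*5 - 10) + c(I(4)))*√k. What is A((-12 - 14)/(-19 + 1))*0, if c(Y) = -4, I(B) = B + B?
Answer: 0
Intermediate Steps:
I(B) = 2*B
A(k) = √k*(-34 + 5*k) (A(k) = (((-4 + k)*5 - 10) - 4)*√k = (((-20 + 5*k) - 10) - 4)*√k = ((-30 + 5*k) - 4)*√k = (-34 + 5*k)*√k = √k*(-34 + 5*k))
A((-12 - 14)/(-19 + 1))*0 = (√((-12 - 14)/(-19 + 1))*(-34 + 5*((-12 - 14)/(-19 + 1))))*0 = (√(-26/(-18))*(-34 + 5*(-26/(-18))))*0 = (√(-26*(-1/18))*(-34 + 5*(-26*(-1/18))))*0 = (√(13/9)*(-34 + 5*(13/9)))*0 = ((√13/3)*(-34 + 65/9))*0 = ((√13/3)*(-241/9))*0 = -241*√13/27*0 = 0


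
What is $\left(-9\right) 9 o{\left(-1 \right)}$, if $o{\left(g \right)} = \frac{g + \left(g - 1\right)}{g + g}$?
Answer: $- \frac{243}{2} \approx -121.5$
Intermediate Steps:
$o{\left(g \right)} = \frac{-1 + 2 g}{2 g}$ ($o{\left(g \right)} = \frac{g + \left(-1 + g\right)}{2 g} = \left(-1 + 2 g\right) \frac{1}{2 g} = \frac{-1 + 2 g}{2 g}$)
$\left(-9\right) 9 o{\left(-1 \right)} = \left(-9\right) 9 \frac{- \frac{1}{2} - 1}{-1} = - 81 \left(\left(-1\right) \left(- \frac{3}{2}\right)\right) = \left(-81\right) \frac{3}{2} = - \frac{243}{2}$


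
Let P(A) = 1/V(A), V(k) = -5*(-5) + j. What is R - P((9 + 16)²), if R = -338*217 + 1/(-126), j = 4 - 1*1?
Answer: -18483203/252 ≈ -73346.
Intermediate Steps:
j = 3 (j = 4 - 1 = 3)
V(k) = 28 (V(k) = -5*(-5) + 3 = 25 + 3 = 28)
P(A) = 1/28
R = -9241597/126 (R = -73346 - 1/126 = -9241597/126 ≈ -73346.)
R - P((9 + 16)²) = -9241597/126 - 1*1/28 = -9241597/126 - 1/28 = -18483203/252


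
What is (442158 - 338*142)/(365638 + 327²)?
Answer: 394162/472567 ≈ 0.83409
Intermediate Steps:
(442158 - 338*142)/(365638 + 327²) = (442158 - 47996)/(365638 + 106929) = 394162/472567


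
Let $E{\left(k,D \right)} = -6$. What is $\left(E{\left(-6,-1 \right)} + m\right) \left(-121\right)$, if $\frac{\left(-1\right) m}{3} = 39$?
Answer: $14883$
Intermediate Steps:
$m = -117$ ($m = \left(-3\right) 39 = -117$)
$\left(E{\left(-6,-1 \right)} + m\right) \left(-121\right) = \left(-6 - 117\right) \left(-121\right) = \left(-123\right) \left(-121\right) = 14883$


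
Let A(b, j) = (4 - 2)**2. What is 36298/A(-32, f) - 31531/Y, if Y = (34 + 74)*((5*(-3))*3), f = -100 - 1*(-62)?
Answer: 44133601/4860 ≈ 9081.0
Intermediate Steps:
f = -38 (f = -100 + 62 = -38)
A(b, j) = 4 (A(b, j) = 2**2 = 4)
Y = -4860 (Y = 108*(-15*3) = 108*(-45) = -4860)
36298/A(-32, f) - 31531/Y = 36298/4 - 31531/(-4860) = 36298*(1/4) - 31531*(-1/4860) = 18149/2 + 31531/4860 = 44133601/4860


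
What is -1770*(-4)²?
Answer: -28320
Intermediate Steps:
-1770*(-4)² = -1770*16 = -28320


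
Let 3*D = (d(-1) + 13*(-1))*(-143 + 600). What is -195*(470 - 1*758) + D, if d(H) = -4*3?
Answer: 157055/3 ≈ 52352.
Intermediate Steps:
d(H) = -12
D = -11425/3 (D = ((-12 + 13*(-1))*(-143 + 600))/3 = ((-12 - 13)*457)/3 = (-25*457)/3 = (1/3)*(-11425) = -11425/3 ≈ -3808.3)
-195*(470 - 1*758) + D = -195*(470 - 1*758) - 11425/3 = -195*(470 - 758) - 11425/3 = -195*(-288) - 11425/3 = 56160 - 11425/3 = 157055/3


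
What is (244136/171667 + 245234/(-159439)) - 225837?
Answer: -6181255543908855/27370414813 ≈ -2.2584e+5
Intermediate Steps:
(244136/171667 + 245234/(-159439)) - 225837 = (244136*(1/171667) + 245234*(-1/159439)) - 225837 = (244136/171667 - 245234/159439) - 225837 = -3173785374/27370414813 - 225837 = -6181255543908855/27370414813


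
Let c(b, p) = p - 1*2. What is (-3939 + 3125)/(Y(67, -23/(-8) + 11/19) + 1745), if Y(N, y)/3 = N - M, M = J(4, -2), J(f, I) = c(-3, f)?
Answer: -407/970 ≈ -0.41959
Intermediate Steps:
c(b, p) = -2 + p (c(b, p) = p - 2 = -2 + p)
J(f, I) = -2 + f
M = 2 (M = -2 + 4 = 2)
Y(N, y) = -6 + 3*N (Y(N, y) = 3*(N - 1*2) = 3*(N - 2) = 3*(-2 + N) = -6 + 3*N)
(-3939 + 3125)/(Y(67, -23/(-8) + 11/19) + 1745) = (-3939 + 3125)/((-6 + 3*67) + 1745) = -814/((-6 + 201) + 1745) = -814/(195 + 1745) = -814/1940 = -814*1/1940 = -407/970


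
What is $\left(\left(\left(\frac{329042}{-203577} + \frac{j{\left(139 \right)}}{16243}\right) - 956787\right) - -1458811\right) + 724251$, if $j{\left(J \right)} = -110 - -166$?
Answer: $\frac{4054919694290131}{3306701211} \approx 1.2263 \cdot 10^{6}$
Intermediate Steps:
$j{\left(J \right)} = 56$ ($j{\left(J \right)} = -110 + 166 = 56$)
$\left(\left(\left(\frac{329042}{-203577} + \frac{j{\left(139 \right)}}{16243}\right) - 956787\right) - -1458811\right) + 724251 = \left(\left(\left(\frac{329042}{-203577} + \frac{56}{16243}\right) - 956787\right) - -1458811\right) + 724251 = \left(\left(\left(329042 \left(- \frac{1}{203577}\right) + 56 \cdot \frac{1}{16243}\right) - 956787\right) + 1458811\right) + 724251 = \left(\left(\left(- \frac{329042}{203577} + \frac{56}{16243}\right) - 956787\right) + 1458811\right) + 724251 = \left(\left(- \frac{5333228894}{3306701211} - 956787\right) + 1458811\right) + 724251 = \left(- \frac{3163814064797951}{3306701211} + 1458811\right) + 724251 = \frac{1660038035522170}{3306701211} + 724251 = \frac{4054919694290131}{3306701211}$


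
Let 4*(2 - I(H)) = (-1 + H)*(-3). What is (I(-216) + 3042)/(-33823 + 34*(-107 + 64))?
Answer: -2305/28228 ≈ -0.081656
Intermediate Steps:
I(H) = 5/4 + 3*H/4 (I(H) = 2 - (-1 + H)*(-3)/4 = 2 - (3 - 3*H)/4 = 2 + (-¾ + 3*H/4) = 5/4 + 3*H/4)
(I(-216) + 3042)/(-33823 + 34*(-107 + 64)) = ((5/4 + (¾)*(-216)) + 3042)/(-33823 + 34*(-107 + 64)) = ((5/4 - 162) + 3042)/(-33823 + 34*(-43)) = (-643/4 + 3042)/(-33823 - 1462) = (11525/4)/(-35285) = (11525/4)*(-1/35285) = -2305/28228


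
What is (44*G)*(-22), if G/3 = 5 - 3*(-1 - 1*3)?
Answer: -49368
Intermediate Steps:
G = 51 (G = 3*(5 - 3*(-1 - 1*3)) = 3*(5 - 3*(-1 - 3)) = 3*(5 - 3*(-4)) = 3*(5 + 12) = 3*17 = 51)
(44*G)*(-22) = (44*51)*(-22) = 2244*(-22) = -49368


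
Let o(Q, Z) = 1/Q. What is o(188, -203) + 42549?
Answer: 7999213/188 ≈ 42549.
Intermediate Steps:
o(188, -203) + 42549 = 1/188 + 42549 = 7999213/188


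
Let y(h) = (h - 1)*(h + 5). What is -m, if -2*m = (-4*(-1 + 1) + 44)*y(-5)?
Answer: 0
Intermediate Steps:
y(h) = (-1 + h)*(5 + h)
m = 0 (m = -(-4*(-1 + 1) + 44)*(-5 + (-5)² + 4*(-5))/2 = -(-4*0 + 44)*(-5 + 25 - 20)/2 = -(0 + 44)*0/2 = -22*0 = -½*0 = 0)
-m = -1*0 = 0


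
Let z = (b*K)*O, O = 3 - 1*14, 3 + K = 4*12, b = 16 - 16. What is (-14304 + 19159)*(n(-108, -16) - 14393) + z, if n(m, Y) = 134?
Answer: -69227445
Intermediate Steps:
b = 0
K = 45 (K = -3 + 4*12 = -3 + 48 = 45)
O = -11 (O = 3 - 14 = -11)
z = 0 (z = (0*45)*(-11) = 0*(-11) = 0)
(-14304 + 19159)*(n(-108, -16) - 14393) + z = (-14304 + 19159)*(134 - 14393) + 0 = 4855*(-14259) + 0 = -69227445 + 0 = -69227445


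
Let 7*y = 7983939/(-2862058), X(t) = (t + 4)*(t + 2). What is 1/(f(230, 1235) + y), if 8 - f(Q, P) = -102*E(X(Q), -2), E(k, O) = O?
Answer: -20034406/3934727515 ≈ -0.0050917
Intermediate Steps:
X(t) = (2 + t)*(4 + t) (X(t) = (4 + t)*(2 + t) = (2 + t)*(4 + t))
f(Q, P) = -196 (f(Q, P) = 8 - (-102)*(-2) = 8 - 1*204 = 8 - 204 = -196)
y = -7983939/20034406 (y = (7983939/(-2862058))/7 = (7983939*(-1/2862058))/7 = (⅐)*(-7983939/2862058) = -7983939/20034406 ≈ -0.39851)
1/(f(230, 1235) + y) = 1/(-196 - 7983939/20034406) = 1/(-3934727515/20034406) = -20034406/3934727515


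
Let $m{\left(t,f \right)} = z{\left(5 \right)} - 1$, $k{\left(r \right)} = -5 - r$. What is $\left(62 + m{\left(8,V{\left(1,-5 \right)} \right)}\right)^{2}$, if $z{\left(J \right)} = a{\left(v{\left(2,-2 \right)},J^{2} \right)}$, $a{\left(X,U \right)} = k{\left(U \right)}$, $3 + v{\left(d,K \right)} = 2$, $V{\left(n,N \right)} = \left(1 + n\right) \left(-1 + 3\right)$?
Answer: $961$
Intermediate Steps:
$V{\left(n,N \right)} = 2 + 2 n$ ($V{\left(n,N \right)} = \left(1 + n\right) 2 = 2 + 2 n$)
$v{\left(d,K \right)} = -1$ ($v{\left(d,K \right)} = -3 + 2 = -1$)
$a{\left(X,U \right)} = -5 - U$
$z{\left(J \right)} = -5 - J^{2}$
$m{\left(t,f \right)} = -31$ ($m{\left(t,f \right)} = \left(-5 - 5^{2}\right) - 1 = \left(-5 - 25\right) - 1 = -30 - 1 = -31$)
$\left(62 + m{\left(8,V{\left(1,-5 \right)} \right)}\right)^{2} = \left(62 - 31\right)^{2} = 31^{2} = 961$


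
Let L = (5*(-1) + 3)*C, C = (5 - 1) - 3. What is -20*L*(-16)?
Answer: -640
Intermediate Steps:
C = 1 (C = 4 - 3 = 1)
L = -2 (L = (5*(-1) + 3)*1 = (-5 + 3)*1 = -2*1 = -2)
-20*L*(-16) = -20*(-2)*(-16) = 40*(-16) = -640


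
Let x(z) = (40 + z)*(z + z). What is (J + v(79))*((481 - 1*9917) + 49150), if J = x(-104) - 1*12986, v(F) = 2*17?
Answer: 14297040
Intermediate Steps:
v(F) = 34
x(z) = 2*z*(40 + z) (x(z) = (40 + z)*(2*z) = 2*z*(40 + z))
J = 326 (J = 2*(-104)*(40 - 104) - 1*12986 = 2*(-104)*(-64) - 12986 = 13312 - 12986 = 326)
(J + v(79))*((481 - 1*9917) + 49150) = (326 + 34)*((481 - 1*9917) + 49150) = 360*((481 - 9917) + 49150) = 360*(-9436 + 49150) = 360*39714 = 14297040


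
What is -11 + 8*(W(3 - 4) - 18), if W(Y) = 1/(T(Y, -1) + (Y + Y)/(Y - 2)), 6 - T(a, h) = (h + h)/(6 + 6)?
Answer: -6307/41 ≈ -153.83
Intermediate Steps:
T(a, h) = 6 - h/6 (T(a, h) = 6 - (h + h)/(6 + 6) = 6 - 2*h/12 = 6 - h/6)
W(Y) = 1/(37/6 + 2*Y/(-2 + Y)) (W(Y) = 1/((6 - ⅙*(-1)) + (Y + Y)/(Y - 2)) = 1/((6 + ⅙) + (2*Y)/(-2 + Y)) = 1/(37/6 + 2*Y/(-2 + Y)))
-11 + 8*(W(3 - 4) - 18) = -11 + 8*(6*(-2 + (3 - 4))/(-74 + 49*(3 - 4)) - 18) = -11 + 8*(6*(-2 - 1)/(-74 + 49*(-1)) - 18) = -11 + 8*(6*(-3)/(-74 - 49) - 18) = -11 + 8*(6*(-3)/(-123) - 18) = -11 + 8*(6*(-1/123)*(-3) - 18) = -11 + 8*(6/41 - 18) = -11 + 8*(-732/41) = -11 - 5856/41 = -6307/41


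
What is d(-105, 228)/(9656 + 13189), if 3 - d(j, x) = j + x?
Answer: -8/1523 ≈ -0.0052528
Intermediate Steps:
d(j, x) = 3 - j - x (d(j, x) = 3 - (j + x) = 3 + (-j - x) = 3 - j - x)
d(-105, 228)/(9656 + 13189) = (3 - 1*(-105) - 1*228)/(9656 + 13189) = (3 + 105 - 228)/22845 = -120*1/22845 = -8/1523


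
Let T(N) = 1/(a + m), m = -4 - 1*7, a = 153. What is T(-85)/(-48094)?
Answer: -1/6829348 ≈ -1.4643e-7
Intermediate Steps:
m = -11 (m = -4 - 7 = -11)
T(N) = 1/142 (T(N) = 1/(153 - 11) = 1/142)
T(-85)/(-48094) = (1/142)/(-48094) = (1/142)*(-1/48094) = -1/6829348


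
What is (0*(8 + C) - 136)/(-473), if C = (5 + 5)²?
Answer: 136/473 ≈ 0.28753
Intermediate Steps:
C = 100 (C = 10² = 100)
(0*(8 + C) - 136)/(-473) = (0*(8 + 100) - 136)/(-473) = -(0*108 - 136)/473 = -(0 - 136)/473 = -1/473*(-136) = 136/473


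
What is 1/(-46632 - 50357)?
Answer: -1/96989 ≈ -1.0310e-5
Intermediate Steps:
1/(-46632 - 50357) = 1/(-96989) = -1/96989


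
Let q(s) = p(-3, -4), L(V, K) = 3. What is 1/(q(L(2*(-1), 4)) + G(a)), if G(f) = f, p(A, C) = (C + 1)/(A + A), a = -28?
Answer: -2/55 ≈ -0.036364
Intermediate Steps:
p(A, C) = (1 + C)/(2*A) (p(A, C) = (1 + C)/((2*A)) = (1 + C)*(1/(2*A)) = (1 + C)/(2*A))
q(s) = 1/2 (q(s) = (1/2)*(1 - 4)/(-3) = (1/2)*(-1/3)*(-3) = 1/2)
1/(q(L(2*(-1), 4)) + G(a)) = 1/(1/2 - 28) = 1/(-55/2) = -2/55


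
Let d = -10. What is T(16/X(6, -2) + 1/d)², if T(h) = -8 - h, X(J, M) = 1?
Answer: 57121/100 ≈ 571.21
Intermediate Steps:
T(16/X(6, -2) + 1/d)² = (-8 - (16/1 + 1/(-10)))² = (-8 - (16*1 + 1*(-⅒)))² = (-8 - (16 - ⅒))² = (-8 - 1*159/10)² = (-8 - 159/10)² = (-239/10)² = 57121/100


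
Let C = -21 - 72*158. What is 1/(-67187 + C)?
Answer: -1/78584 ≈ -1.2725e-5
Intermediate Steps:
C = -11397 (C = -21 - 11376 = -11397)
1/(-67187 + C) = 1/(-67187 - 11397) = 1/(-78584) = -1/78584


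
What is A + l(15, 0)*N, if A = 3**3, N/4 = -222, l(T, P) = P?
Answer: 27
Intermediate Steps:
N = -888 (N = 4*(-222) = -888)
A = 27
A + l(15, 0)*N = 27 + 0*(-888) = 27 + 0 = 27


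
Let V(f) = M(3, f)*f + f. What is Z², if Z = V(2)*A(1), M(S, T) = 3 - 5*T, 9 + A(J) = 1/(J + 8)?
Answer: 102400/9 ≈ 11378.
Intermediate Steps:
A(J) = -9 + 1/(8 + J) (A(J) = -9 + 1/(J + 8) = -9 + 1/(8 + J))
V(f) = f + f*(3 - 5*f) (V(f) = (3 - 5*f)*f + f = f*(3 - 5*f) + f = f + f*(3 - 5*f))
Z = 320/3 (Z = (2*(4 - 5*2))*((-71 - 9*1)/(8 + 1)) = (2*(4 - 10))*((-71 - 9)/9) = (2*(-6))*((⅑)*(-80)) = -12*(-80/9) = 320/3 ≈ 106.67)
Z² = (320/3)² = 102400/9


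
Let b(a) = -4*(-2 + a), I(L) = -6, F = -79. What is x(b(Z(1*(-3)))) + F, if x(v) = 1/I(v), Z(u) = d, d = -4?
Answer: -475/6 ≈ -79.167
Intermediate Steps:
Z(u) = -4
b(a) = 8 - 4*a
x(v) = -1/6 (x(v) = 1/(-6) = -1/6)
x(b(Z(1*(-3)))) + F = -1/6 - 79 = -475/6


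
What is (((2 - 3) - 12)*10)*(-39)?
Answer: 5070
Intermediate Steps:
(((2 - 3) - 12)*10)*(-39) = ((-1 - 12)*10)*(-39) = -13*10*(-39) = -130*(-39) = 5070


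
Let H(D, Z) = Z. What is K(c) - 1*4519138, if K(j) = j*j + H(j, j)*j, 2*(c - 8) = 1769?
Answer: -5852051/2 ≈ -2.9260e+6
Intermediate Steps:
c = 1785/2 (c = 8 + (½)*1769 = 8 + 1769/2 = 1785/2 ≈ 892.50)
K(j) = 2*j² (K(j) = j*j + j*j = j² + j² = 2*j²)
K(c) - 1*4519138 = 2*(1785/2)² - 1*4519138 = 2*(3186225/4) - 4519138 = 3186225/2 - 4519138 = -5852051/2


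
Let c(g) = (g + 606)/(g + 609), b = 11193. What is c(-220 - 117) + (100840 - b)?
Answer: 24384253/272 ≈ 89648.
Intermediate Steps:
c(g) = (606 + g)/(609 + g)
c(-220 - 117) + (100840 - b) = (606 + (-220 - 117))/(609 + (-220 - 117)) + (100840 - 1*11193) = (606 - 337)/(609 - 337) + (100840 - 11193) = 269/272 + 89647 = 24384253/272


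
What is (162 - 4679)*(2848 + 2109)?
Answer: -22390769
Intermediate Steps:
(162 - 4679)*(2848 + 2109) = -4517*4957 = -22390769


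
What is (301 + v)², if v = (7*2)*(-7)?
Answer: 41209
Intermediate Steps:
v = -98 (v = 14*(-7) = -98)
(301 + v)² = (301 - 98)² = 203² = 41209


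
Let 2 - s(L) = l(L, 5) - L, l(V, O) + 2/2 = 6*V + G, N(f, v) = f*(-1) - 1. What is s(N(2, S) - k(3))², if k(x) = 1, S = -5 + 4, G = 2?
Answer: 441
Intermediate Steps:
S = -1
N(f, v) = -1 - f (N(f, v) = -f - 1 = -1 - f)
l(V, O) = 1 + 6*V (l(V, O) = -1 + (6*V + 2) = -1 + (2 + 6*V) = 1 + 6*V)
s(L) = 1 - 5*L (s(L) = 2 - ((1 + 6*L) - L) = 2 - (1 + 5*L) = 2 + (-1 - 5*L) = 1 - 5*L)
s(N(2, S) - k(3))² = (1 - 5*((-1 - 1*2) - 1*1))² = (1 - 5*((-1 - 2) - 1))² = (1 - 5*(-3 - 1))² = (1 - 5*(-4))² = (1 + 20)² = 21² = 441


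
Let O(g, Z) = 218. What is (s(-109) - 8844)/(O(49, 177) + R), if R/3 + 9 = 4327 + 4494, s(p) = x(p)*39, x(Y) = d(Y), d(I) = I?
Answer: -13095/26654 ≈ -0.49130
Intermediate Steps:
x(Y) = Y
s(p) = 39*p (s(p) = p*39 = 39*p)
R = 26436 (R = -27 + 3*(4327 + 4494) = -27 + 3*8821 = -27 + 26463 = 26436)
(s(-109) - 8844)/(O(49, 177) + R) = (39*(-109) - 8844)/(218 + 26436) = (-4251 - 8844)/26654 = -13095*1/26654 = -13095/26654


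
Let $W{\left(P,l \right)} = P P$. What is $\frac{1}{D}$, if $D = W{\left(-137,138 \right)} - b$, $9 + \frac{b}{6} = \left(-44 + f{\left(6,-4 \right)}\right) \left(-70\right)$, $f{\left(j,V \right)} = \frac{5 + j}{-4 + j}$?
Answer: $\frac{1}{2653} \approx 0.00037693$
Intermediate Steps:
$f{\left(j,V \right)} = \frac{5 + j}{-4 + j}$
$W{\left(P,l \right)} = P^{2}$
$b = 16116$ ($b = -54 + 6 \left(-44 + \frac{5 + 6}{-4 + 6}\right) \left(-70\right) = -54 + 6 \left(-44 + \frac{1}{2} \cdot 11\right) \left(-70\right) = -54 + 6 \left(-44 + \frac{11}{2}\right) \left(-70\right) = -54 + 6 \left(\left(- \frac{77}{2}\right) \left(-70\right)\right) = -54 + 6 \cdot 2695 = -54 + 16170 = 16116$)
$D = 2653$ ($D = \left(-137\right)^{2} - 16116 = 18769 - 16116 = 2653$)
$\frac{1}{D} = \frac{1}{2653}$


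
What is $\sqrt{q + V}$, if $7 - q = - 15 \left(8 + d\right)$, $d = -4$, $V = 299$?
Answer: $\sqrt{366} \approx 19.131$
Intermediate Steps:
$q = 67$ ($q = 7 - - 15 \left(8 - 4\right) = 7 - \left(-15\right) 4 = 7 - -60 = 7 + 60 = 67$)
$\sqrt{q + V} = \sqrt{67 + 299} = \sqrt{366}$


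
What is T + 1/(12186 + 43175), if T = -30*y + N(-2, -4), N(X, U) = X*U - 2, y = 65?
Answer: -107621783/55361 ≈ -1944.0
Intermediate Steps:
N(X, U) = -2 + U*X (N(X, U) = U*X - 2 = -2 + U*X)
T = -1944 (T = -30*65 + (-2 - 4*(-2)) = -1950 + (-2 + 8) = -1950 + 6 = -1944)
T + 1/(12186 + 43175) = -1944 + 1/(12186 + 43175) = -1944 + 1/55361 = -107621783/55361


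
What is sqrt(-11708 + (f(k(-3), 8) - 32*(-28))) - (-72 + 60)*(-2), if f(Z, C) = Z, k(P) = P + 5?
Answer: -24 + I*sqrt(10810) ≈ -24.0 + 103.97*I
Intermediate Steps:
k(P) = 5 + P
sqrt(-11708 + (f(k(-3), 8) - 32*(-28))) - (-72 + 60)*(-2) = sqrt(-11708 + ((5 - 3) - 32*(-28))) - (-72 + 60)*(-2) = sqrt(-11708 + (2 + 896)) - (-12)*(-2) = sqrt(-11708 + 898) - 1*24 = sqrt(-10810) - 24 = I*sqrt(10810) - 24 = -24 + I*sqrt(10810)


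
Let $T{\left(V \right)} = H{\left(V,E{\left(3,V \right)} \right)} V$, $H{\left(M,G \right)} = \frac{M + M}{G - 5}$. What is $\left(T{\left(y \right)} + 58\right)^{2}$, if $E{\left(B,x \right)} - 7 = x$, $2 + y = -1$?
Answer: $1600$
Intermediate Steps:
$y = -3$ ($y = -2 - 1 = -3$)
$E{\left(B,x \right)} = 7 + x$
$H{\left(M,G \right)} = \frac{2 M}{-5 + G}$
$T{\left(V \right)} = \frac{2 V^{2}}{2 + V}$ ($T{\left(V \right)} = \frac{2 V}{-5 + \left(7 + V\right)} V = \frac{2 V}{2 + V} V = \frac{2 V^{2}}{2 + V}$)
$\left(T{\left(y \right)} + 58\right)^{2} = \left(\frac{2 \left(-3\right)^{2}}{2 - 3} + 58\right)^{2} = \left(2 \cdot 9 \frac{1}{-1} + 58\right)^{2} = \left(2 \cdot 9 \left(-1\right) + 58\right)^{2} = \left(-18 + 58\right)^{2} = 40^{2} = 1600$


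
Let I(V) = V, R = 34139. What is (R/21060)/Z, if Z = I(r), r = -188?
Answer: -34139/3959280 ≈ -0.0086225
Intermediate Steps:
Z = -188
(R/21060)/Z = (34139/21060)/(-188) = (34139*(1/21060))*(-1/188) = (34139/21060)*(-1/188) = -34139/3959280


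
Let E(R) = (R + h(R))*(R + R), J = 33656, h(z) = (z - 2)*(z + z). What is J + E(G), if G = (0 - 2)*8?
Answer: 15736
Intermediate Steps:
G = -16 (G = -2*8 = -16)
h(z) = 2*z*(-2 + z) (h(z) = (-2 + z)*(2*z) = 2*z*(-2 + z))
E(R) = 2*R*(R + 2*R*(-2 + R)) (E(R) = (R + 2*R*(-2 + R))*(R + R) = (R + 2*R*(-2 + R))*(2*R) = 2*R*(R + 2*R*(-2 + R)))
J + E(G) = 33656 + (-16)²*(-6 + 4*(-16)) = 33656 + 256*(-6 - 64) = 33656 + 256*(-70) = 33656 - 17920 = 15736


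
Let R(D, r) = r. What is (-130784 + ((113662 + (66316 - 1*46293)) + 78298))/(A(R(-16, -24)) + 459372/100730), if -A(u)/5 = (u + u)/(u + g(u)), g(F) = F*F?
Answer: 94060515605/5786428 ≈ 16255.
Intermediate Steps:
g(F) = F**2
A(u) = -10*u/(u + u**2) (A(u) = -5*(u + u)/(u + u**2) = -5*2*u/(u + u**2) = -10*u/(u + u**2))
(-130784 + ((113662 + (66316 - 1*46293)) + 78298))/(A(R(-16, -24)) + 459372/100730) = (-130784 + ((113662 + (66316 - 1*46293)) + 78298))/(-10/(1 - 24) + 459372/100730) = (-130784 + ((113662 + (66316 - 46293)) + 78298))/(-10/(-23) + 459372*(1/100730)) = (-130784 + ((113662 + 20023) + 78298))/(-10*(-1/23) + 229686/50365) = (-130784 + (133685 + 78298))/(10/23 + 229686/50365) = (-130784 + 211983)/(5786428/1158395) = 81199*(1158395/5786428) = 94060515605/5786428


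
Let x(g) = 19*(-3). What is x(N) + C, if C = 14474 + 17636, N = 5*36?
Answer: 32053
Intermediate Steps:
N = 180
x(g) = -57
C = 32110
x(N) + C = -57 + 32110 = 32053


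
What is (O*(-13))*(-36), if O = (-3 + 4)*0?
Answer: 0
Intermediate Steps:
O = 0 (O = 1*0 = 0)
(O*(-13))*(-36) = (0*(-13))*(-36) = 0*(-36) = 0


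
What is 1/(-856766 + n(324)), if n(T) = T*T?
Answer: -1/751790 ≈ -1.3302e-6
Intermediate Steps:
n(T) = T²
1/(-856766 + n(324)) = 1/(-856766 + 324²) = 1/(-856766 + 104976) = 1/(-751790) = -1/751790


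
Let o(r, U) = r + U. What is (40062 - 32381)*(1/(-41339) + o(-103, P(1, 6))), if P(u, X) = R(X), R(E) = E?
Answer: -30799919004/41339 ≈ -7.4506e+5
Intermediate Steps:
P(u, X) = X
o(r, U) = U + r
(40062 - 32381)*(1/(-41339) + o(-103, P(1, 6))) = (40062 - 32381)*(1/(-41339) + (6 - 103)) = 7681*(-1/41339 - 97) = 7681*(-4009884/41339) = -30799919004/41339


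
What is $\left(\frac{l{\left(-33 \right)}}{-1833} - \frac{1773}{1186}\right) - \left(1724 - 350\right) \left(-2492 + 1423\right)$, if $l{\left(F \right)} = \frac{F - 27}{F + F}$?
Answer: $\frac{35123989197449}{23913318} \approx 1.4688 \cdot 10^{6}$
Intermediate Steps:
$l{\left(F \right)} = \frac{-27 + F}{2 F}$
$\left(\frac{l{\left(-33 \right)}}{-1833} - \frac{1773}{1186}\right) - \left(1724 - 350\right) \left(-2492 + 1423\right) = \left(\frac{\frac{1}{2} \frac{1}{-33} \left(-27 - 33\right)}{-1833} - \frac{1773}{1186}\right) - \left(1724 - 350\right) \left(-2492 + 1423\right) = \left(\frac{1}{2} \left(- \frac{1}{33}\right) \left(-60\right) \left(- \frac{1}{1833}\right) - \frac{1773}{1186}\right) - 1374 \left(-1069\right) = \left(\frac{10}{11} \left(- \frac{1}{1833}\right) - \frac{1773}{1186}\right) - -1468806 = \left(- \frac{10}{20163} - \frac{1773}{1186}\right) + 1468806 = - \frac{35760859}{23913318} + 1468806 = \frac{35123989197449}{23913318}$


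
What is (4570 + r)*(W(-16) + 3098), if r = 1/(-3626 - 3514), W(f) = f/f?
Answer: 33706582367/2380 ≈ 1.4162e+7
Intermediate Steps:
W(f) = 1
r = -1/7140 (r = 1/(-7140) = -1/7140 ≈ -0.00014006)
(4570 + r)*(W(-16) + 3098) = (4570 - 1/7140)*(1 + 3098) = (32629799/7140)*3099 = 33706582367/2380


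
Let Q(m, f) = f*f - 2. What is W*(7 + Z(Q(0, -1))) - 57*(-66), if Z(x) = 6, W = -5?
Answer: 3697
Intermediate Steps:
Q(m, f) = -2 + f² (Q(m, f) = f² - 2 = -2 + f²)
W*(7 + Z(Q(0, -1))) - 57*(-66) = -5*(7 + 6) - 57*(-66) = -5*13 + 3762 = -65 + 3762 = 3697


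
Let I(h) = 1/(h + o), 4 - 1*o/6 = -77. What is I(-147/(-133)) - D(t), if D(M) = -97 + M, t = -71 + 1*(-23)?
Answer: 1767724/9255 ≈ 191.00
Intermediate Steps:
o = 486 (o = 24 - 6*(-77) = 24 + 462 = 486)
I(h) = 1/(486 + h) (I(h) = 1/(h + 486) = 1/(486 + h))
t = -94 (t = -71 - 23 = -94)
I(-147/(-133)) - D(t) = 1/(486 - 147/(-133)) - (-97 - 94) = 1/(486 - 147*(-1/133)) - 1*(-191) = 1/(486 + 21/19) + 191 = 1/(9255/19) + 191 = 19/9255 + 191 = 1767724/9255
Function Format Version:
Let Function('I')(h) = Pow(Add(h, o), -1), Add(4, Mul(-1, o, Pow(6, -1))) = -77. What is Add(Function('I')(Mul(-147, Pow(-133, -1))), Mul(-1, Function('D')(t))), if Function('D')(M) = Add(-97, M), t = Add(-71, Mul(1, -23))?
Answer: Rational(1767724, 9255) ≈ 191.00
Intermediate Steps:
o = 486 (o = Add(24, Mul(-6, -77)) = Add(24, 462) = 486)
Function('I')(h) = Pow(Add(486, h), -1) (Function('I')(h) = Pow(Add(h, 486), -1) = Pow(Add(486, h), -1))
t = -94 (t = Add(-71, -23) = -94)
Add(Function('I')(Mul(-147, Pow(-133, -1))), Mul(-1, Function('D')(t))) = Add(Pow(Add(486, Mul(-147, Pow(-133, -1))), -1), Mul(-1, Add(-97, -94))) = Add(Pow(Add(486, Mul(-147, Rational(-1, 133))), -1), Mul(-1, -191)) = Add(Pow(Add(486, Rational(21, 19)), -1), 191) = Add(Pow(Rational(9255, 19), -1), 191) = Add(Rational(19, 9255), 191) = Rational(1767724, 9255)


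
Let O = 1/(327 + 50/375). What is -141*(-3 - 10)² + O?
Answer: -116928888/4907 ≈ -23829.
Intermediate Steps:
O = 15/4907 (O = 1/(327 + 50*(1/375)) = 1/(327 + 2/15) = 1/(4907/15) = 15/4907 ≈ 0.0030569)
-141*(-3 - 10)² + O = -141*(-3 - 10)² + 15/4907 = -141*(-13)² + 15/4907 = -141*169 + 15/4907 = -23829 + 15/4907 = -116928888/4907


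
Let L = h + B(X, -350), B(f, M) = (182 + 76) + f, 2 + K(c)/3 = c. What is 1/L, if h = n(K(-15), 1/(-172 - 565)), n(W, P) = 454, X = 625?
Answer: 1/1337 ≈ 0.00074794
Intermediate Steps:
K(c) = -6 + 3*c
B(f, M) = 258 + f
h = 454
L = 1337 (L = 454 + (258 + 625) = 454 + 883 = 1337)
1/L = 1/1337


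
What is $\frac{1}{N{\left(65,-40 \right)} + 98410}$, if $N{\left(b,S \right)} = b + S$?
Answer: $\frac{1}{98435} \approx 1.0159 \cdot 10^{-5}$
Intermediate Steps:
$N{\left(b,S \right)} = S + b$
$\frac{1}{N{\left(65,-40 \right)} + 98410} = \frac{1}{\left(-40 + 65\right) + 98410} = \frac{1}{25 + 98410} = \frac{1}{98435}$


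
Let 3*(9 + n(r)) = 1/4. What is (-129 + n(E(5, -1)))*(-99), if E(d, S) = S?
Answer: 54615/4 ≈ 13654.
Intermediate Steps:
n(r) = -107/12 (n(r) = -9 + (⅓)/4 = -9 + (⅓)*(¼) = -9 + 1/12 = -107/12)
(-129 + n(E(5, -1)))*(-99) = (-129 - 107/12)*(-99) = -1655/12*(-99) = 54615/4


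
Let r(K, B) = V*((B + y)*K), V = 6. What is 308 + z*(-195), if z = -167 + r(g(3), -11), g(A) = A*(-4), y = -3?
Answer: -163687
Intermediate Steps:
g(A) = -4*A
r(K, B) = 6*K*(-3 + B) (r(K, B) = 6*((B - 3)*K) = 6*((-3 + B)*K) = 6*(K*(-3 + B)) = 6*K*(-3 + B))
z = 841 (z = -167 + 6*(-4*3)*(-3 - 11) = -167 + 6*(-12)*(-14) = -167 + 1008 = 841)
308 + z*(-195) = 308 + 841*(-195) = 308 - 163995 = -163687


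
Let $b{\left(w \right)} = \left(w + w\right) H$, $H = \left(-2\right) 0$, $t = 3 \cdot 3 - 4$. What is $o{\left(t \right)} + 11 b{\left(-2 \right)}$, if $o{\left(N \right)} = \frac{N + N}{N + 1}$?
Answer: $\frac{5}{3} \approx 1.6667$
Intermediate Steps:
$t = 5$ ($t = 9 - 4 = 5$)
$H = 0$
$o{\left(N \right)} = \frac{2 N}{1 + N}$
$b{\left(w \right)} = 0$ ($b{\left(w \right)} = \left(w + w\right) 0 = 2 w 0 = 0$)
$o{\left(t \right)} + 11 b{\left(-2 \right)} = 2 \cdot 5 \frac{1}{1 + 5} + 11 \cdot 0 = 2 \cdot 5 \cdot \frac{1}{6} + 0 = \frac{5}{3} + 0 = \frac{5}{3}$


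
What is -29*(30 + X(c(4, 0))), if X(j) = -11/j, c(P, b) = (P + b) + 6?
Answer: -8381/10 ≈ -838.10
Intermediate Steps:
c(P, b) = 6 + P + b
-29*(30 + X(c(4, 0))) = -29*(30 - 11/(6 + 4 + 0)) = -29*(30 - 11/10) = -29*289/10 = -8381/10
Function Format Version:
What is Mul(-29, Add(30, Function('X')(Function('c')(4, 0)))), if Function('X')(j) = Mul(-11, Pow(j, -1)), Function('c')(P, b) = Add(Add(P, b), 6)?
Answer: Rational(-8381, 10) ≈ -838.10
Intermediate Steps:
Function('c')(P, b) = Add(6, P, b)
Mul(-29, Add(30, Function('X')(Function('c')(4, 0)))) = Mul(-29, Add(30, Mul(-11, Pow(Add(6, 4, 0), -1)))) = Mul(-29, Add(30, Mul(-11, Pow(10, -1)))) = Mul(-29, Add(30, Mul(-11, Rational(1, 10)))) = Mul(-29, Add(30, Rational(-11, 10))) = Mul(-29, Rational(289, 10)) = Rational(-8381, 10)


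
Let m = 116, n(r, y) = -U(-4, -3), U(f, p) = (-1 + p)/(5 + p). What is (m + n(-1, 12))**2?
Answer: 13924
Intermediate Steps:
U(f, p) = (-1 + p)/(5 + p)
n(r, y) = 2 (n(r, y) = -(-1 - 3)/(5 - 3) = -(-4)/2 = -1*(-2) = 2)
(m + n(-1, 12))**2 = (116 + 2)**2 = 118**2 = 13924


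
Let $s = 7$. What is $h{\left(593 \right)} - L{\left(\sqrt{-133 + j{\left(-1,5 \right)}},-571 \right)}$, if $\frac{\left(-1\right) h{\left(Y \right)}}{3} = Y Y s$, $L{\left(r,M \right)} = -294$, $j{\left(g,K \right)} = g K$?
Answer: $-7384335$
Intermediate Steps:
$j{\left(g,K \right)} = K g$
$h{\left(Y \right)} = - 21 Y^{2}$ ($h{\left(Y \right)} = - 3 Y Y 7 = - 3 Y^{2} \cdot 7 = - 3 \cdot 7 Y^{2} = - 21 Y^{2}$)
$h{\left(593 \right)} - L{\left(\sqrt{-133 + j{\left(-1,5 \right)}},-571 \right)} = - 21 \cdot 593^{2} - -294 = \left(-21\right) 351649 + 294 = -7384629 + 294 = -7384335$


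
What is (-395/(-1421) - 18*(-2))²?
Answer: 2657505601/2019241 ≈ 1316.1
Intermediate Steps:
(-395/(-1421) - 18*(-2))² = (-395*(-1/1421) + 36)² = (395/1421 + 36)² = (51551/1421)² = 2657505601/2019241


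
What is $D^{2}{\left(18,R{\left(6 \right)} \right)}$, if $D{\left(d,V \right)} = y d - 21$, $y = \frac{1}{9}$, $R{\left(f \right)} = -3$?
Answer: $361$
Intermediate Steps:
$y = \frac{1}{9} \approx 0.11111$
$D{\left(d,V \right)} = -21 + \frac{d}{9}$ ($D{\left(d,V \right)} = \frac{d}{9} - 21 = -21 + \frac{d}{9}$)
$D^{2}{\left(18,R{\left(6 \right)} \right)} = \left(-21 + \frac{1}{9} \cdot 18\right)^{2} = \left(-21 + 2\right)^{2} = \left(-19\right)^{2} = 361$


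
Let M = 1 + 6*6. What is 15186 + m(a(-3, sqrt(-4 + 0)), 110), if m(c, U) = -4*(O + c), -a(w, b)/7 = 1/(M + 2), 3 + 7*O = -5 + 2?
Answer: 4146910/273 ≈ 15190.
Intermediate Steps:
M = 37 (M = 1 + 36 = 37)
O = -6/7 (O = -3/7 + (-5 + 2)/7 = -3/7 + (1/7)*(-3) = -3/7 - 3/7 = -6/7 ≈ -0.85714)
a(w, b) = -7/39 (a(w, b) = -7/(37 + 2) = -7/39)
m(c, U) = 24/7 - 4*c (m(c, U) = -4*(-6/7 + c) = 24/7 - 4*c)
15186 + m(a(-3, sqrt(-4 + 0)), 110) = 15186 + (24/7 - 4*(-7/39)) = 15186 + (24/7 + 28/39) = 15186 + 1132/273 = 4146910/273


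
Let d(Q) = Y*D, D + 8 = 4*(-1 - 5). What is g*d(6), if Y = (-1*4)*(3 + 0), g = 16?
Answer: 6144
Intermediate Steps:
Y = -12 (Y = -4*3 = -12)
D = -32 (D = -8 + 4*(-1 - 5) = -8 + 4*(-6) = -8 - 24 = -32)
d(Q) = 384 (d(Q) = -12*(-32) = 384)
g*d(6) = 16*384 = 6144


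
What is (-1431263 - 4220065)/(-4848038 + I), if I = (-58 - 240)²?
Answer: 2825664/2379617 ≈ 1.1874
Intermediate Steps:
I = 88804 (I = (-298)² = 88804)
(-1431263 - 4220065)/(-4848038 + I) = (-1431263 - 4220065)/(-4848038 + 88804) = -5651328/(-4759234) = -5651328*(-1/4759234) = 2825664/2379617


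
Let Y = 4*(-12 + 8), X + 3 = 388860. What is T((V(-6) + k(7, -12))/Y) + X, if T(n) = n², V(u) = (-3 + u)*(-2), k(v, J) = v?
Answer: 99548017/256 ≈ 3.8886e+5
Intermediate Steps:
X = 388857 (X = -3 + 388860 = 388857)
V(u) = 6 - 2*u
Y = -16 (Y = 4*(-4) = -16)
T((V(-6) + k(7, -12))/Y) + X = (((6 - 2*(-6)) + 7)/(-16))² + 388857 = (((6 + 12) + 7)*(-1/16))² + 388857 = ((18 + 7)*(-1/16))² + 388857 = (25*(-1/16))² + 388857 = (-25/16)² + 388857 = 625/256 + 388857 = 99548017/256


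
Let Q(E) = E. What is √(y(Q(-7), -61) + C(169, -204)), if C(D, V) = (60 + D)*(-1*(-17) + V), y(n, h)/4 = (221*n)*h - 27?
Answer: √334537 ≈ 578.39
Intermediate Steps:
y(n, h) = -108 + 884*h*n (y(n, h) = 4*((221*n)*h - 27) = 4*(221*h*n - 27) = 4*(-27 + 221*h*n) = -108 + 884*h*n)
C(D, V) = (17 + V)*(60 + D) (C(D, V) = (60 + D)*(17 + V) = (17 + V)*(60 + D))
√(y(Q(-7), -61) + C(169, -204)) = √((-108 + 884*(-61)*(-7)) + (1020 + 17*169 + 60*(-204) + 169*(-204))) = √((-108 + 377468) + (1020 + 2873 - 12240 - 34476)) = √(377360 - 42823) = √334537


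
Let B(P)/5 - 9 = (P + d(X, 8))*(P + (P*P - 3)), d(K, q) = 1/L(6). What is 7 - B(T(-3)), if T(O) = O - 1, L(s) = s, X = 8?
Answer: 269/2 ≈ 134.50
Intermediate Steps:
d(K, q) = ⅙ (d(K, q) = 1/6 = ⅙)
T(O) = -1 + O
B(P) = 45 + 5*(⅙ + P)*(-3 + P + P²) (B(P) = 45 + 5*((P + ⅙)*(P + (P*P - 3))) = 45 + 5*((⅙ + P)*(P + (P² - 3))) = 45 + 5*((⅙ + P)*(P + (-3 + P²))) = 45 + 5*((⅙ + P)*(-3 + P + P²)) = 45 + 5*(⅙ + P)*(-3 + P + P²))
7 - B(T(-3)) = 7 - (85/2 + 5*(-1 - 3)³ - 85*(-1 - 3)/6 + 35*(-1 - 3)²/6) = 7 - (85/2 + 5*(-4)³ - 85/6*(-4) + (35/6)*(-4)²) = 7 - (85/2 + 5*(-64) + 170/3 + (35/6)*16) = 7 - (85/2 - 320 + 170/3 + 280/3) = 7 - 1*(-255/2) = 7 + 255/2 = 269/2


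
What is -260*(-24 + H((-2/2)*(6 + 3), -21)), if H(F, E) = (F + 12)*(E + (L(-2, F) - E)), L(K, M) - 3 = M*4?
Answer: 31980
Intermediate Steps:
L(K, M) = 3 + 4*M (L(K, M) = 3 + M*4 = 3 + 4*M)
H(F, E) = (3 + 4*F)*(12 + F) (H(F, E) = (F + 12)*(E + ((3 + 4*F) - E)) = (12 + F)*(E + (3 - E + 4*F)) = (12 + F)*(3 + 4*F) = (3 + 4*F)*(12 + F))
-260*(-24 + H((-2/2)*(6 + 3), -21)) = -260*(-24 + (3 + 4*((-2/2)*(6 + 3)))*(12 + (-2/2)*(6 + 3))) = -260*(-24 + (3 + 4*(-2*1/2*9))*(12 - 2*1/2*9)) = -260*(-24 + (3 + 4*(-1*9))*(12 - 1*9)) = -260*(-24 + (3 + 4*(-9))*(12 - 9)) = -260*(-24 + (3 - 36)*3) = -260*(-24 - 33*3) = -260*(-24 - 99) = -260*(-123) = 31980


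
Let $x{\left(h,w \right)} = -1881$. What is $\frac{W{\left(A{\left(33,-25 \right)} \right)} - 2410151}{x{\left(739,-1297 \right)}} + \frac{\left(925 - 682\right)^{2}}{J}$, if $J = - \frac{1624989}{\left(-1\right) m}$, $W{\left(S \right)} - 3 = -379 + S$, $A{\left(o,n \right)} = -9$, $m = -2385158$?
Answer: $- \frac{29000576980622}{339622701} \approx -85391.0$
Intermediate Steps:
$W{\left(S \right)} = -376 + S$ ($W{\left(S \right)} = 3 + \left(-379 + S\right) = -376 + S$)
$J = - \frac{1624989}{2385158}$ ($J = - \frac{1624989}{\left(-1\right) \left(-2385158\right)} = - \frac{1624989}{2385158} \approx -0.68129$)
$\frac{W{\left(A{\left(33,-25 \right)} \right)} - 2410151}{x{\left(739,-1297 \right)}} + \frac{\left(925 - 682\right)^{2}}{J} = \frac{\left(-376 - 9\right) - 2410151}{-1881} + \frac{\left(925 - 682\right)^{2}}{- \frac{1624989}{2385158}} = \left(-385 - 2410151\right) \left(- \frac{1}{1881}\right) + 243^{2} \left(- \frac{2385158}{1624989}\right) = \left(-2410536\right) \left(- \frac{1}{1881}\right) + 59049 \left(- \frac{2385158}{1624989}\right) = \frac{803512}{627} - \frac{46947064914}{541663} = - \frac{29000576980622}{339622701}$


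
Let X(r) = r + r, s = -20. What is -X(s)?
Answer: 40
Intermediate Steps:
X(r) = 2*r
-X(s) = -2*(-20) = -1*(-40) = 40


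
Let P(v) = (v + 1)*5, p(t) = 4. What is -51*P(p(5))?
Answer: -1275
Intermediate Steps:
P(v) = 5 + 5*v (P(v) = (1 + v)*5 = 5 + 5*v)
-51*P(p(5)) = -51*(5 + 5*4) = -51*(5 + 20) = -51*25 = -1275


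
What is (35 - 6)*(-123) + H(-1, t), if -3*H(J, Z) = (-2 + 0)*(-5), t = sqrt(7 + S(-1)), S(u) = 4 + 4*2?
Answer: -10711/3 ≈ -3570.3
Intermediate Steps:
S(u) = 12 (S(u) = 4 + 8 = 12)
t = sqrt(19) (t = sqrt(7 + 12) = sqrt(19) ≈ 4.3589)
H(J, Z) = -10/3 (H(J, Z) = -(-2 + 0)*(-5)/3 = -(-2)*(-5)/3 = -1/3*10 = -10/3)
(35 - 6)*(-123) + H(-1, t) = (35 - 6)*(-123) - 10/3 = 29*(-123) - 10/3 = -3567 - 10/3 = -10711/3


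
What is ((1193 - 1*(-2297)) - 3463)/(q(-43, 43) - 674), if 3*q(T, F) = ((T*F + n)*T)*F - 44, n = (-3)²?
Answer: 81/3400094 ≈ 2.3823e-5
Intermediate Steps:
n = 9
q(T, F) = -44/3 + F*T*(9 + F*T)/3 (q(T, F) = (((T*F + 9)*T)*F - 44)/3 = (((F*T + 9)*T)*F - 44)/3 = (((9 + F*T)*T)*F - 44)/3 = ((T*(9 + F*T))*F - 44)/3 = (F*T*(9 + F*T) - 44)/3 = (-44 + F*T*(9 + F*T))/3 = -44/3 + F*T*(9 + F*T)/3)
((1193 - 1*(-2297)) - 3463)/(q(-43, 43) - 674) = ((1193 - 1*(-2297)) - 3463)/((-44/3 + 3*43*(-43) + (⅓)*43²*(-43)²) - 674) = ((1193 + 2297) - 3463)/((-44/3 - 5547 + (⅓)*1849*1849) - 674) = (3490 - 3463)/((-44/3 - 5547 + 3418801/3) - 674) = 27/(3402116/3 - 674) = 27/(3400094/3) = 27*(3/3400094) = 81/3400094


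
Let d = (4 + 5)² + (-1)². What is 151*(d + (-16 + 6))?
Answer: 10872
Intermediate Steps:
d = 82 (d = 9² + 1 = 81 + 1 = 82)
151*(d + (-16 + 6)) = 151*(82 + (-16 + 6)) = 151*(82 - 10) = 151*72 = 10872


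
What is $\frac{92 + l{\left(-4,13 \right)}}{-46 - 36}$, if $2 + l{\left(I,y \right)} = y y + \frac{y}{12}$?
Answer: $- \frac{3121}{984} \approx -3.1717$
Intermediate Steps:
$l{\left(I,y \right)} = -2 + y^{2} + \frac{y}{12}$ ($l{\left(I,y \right)} = -2 + \left(y y + \frac{y}{12}\right) = -2 + \left(y^{2} + y \frac{1}{12}\right) = -2 + \left(y^{2} + \frac{y}{12}\right) = -2 + y^{2} + \frac{y}{12}$)
$\frac{92 + l{\left(-4,13 \right)}}{-46 - 36} = \frac{92 + \left(-2 + 13^{2} + \frac{1}{12} \cdot 13\right)}{-46 - 36} = \frac{92 + \left(-2 + 169 + \frac{13}{12}\right)}{-82} = - \frac{92 + \frac{2017}{12}}{82} = \left(- \frac{1}{82}\right) \frac{3121}{12} = - \frac{3121}{984}$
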